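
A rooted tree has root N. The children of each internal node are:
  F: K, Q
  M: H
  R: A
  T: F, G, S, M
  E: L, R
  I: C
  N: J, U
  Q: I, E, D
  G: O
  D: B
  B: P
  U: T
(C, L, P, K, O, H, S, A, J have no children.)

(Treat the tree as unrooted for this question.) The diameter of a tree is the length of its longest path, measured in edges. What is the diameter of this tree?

8

A longest path is A - R - E - Q - F - T - U - N - J, with 8 edges.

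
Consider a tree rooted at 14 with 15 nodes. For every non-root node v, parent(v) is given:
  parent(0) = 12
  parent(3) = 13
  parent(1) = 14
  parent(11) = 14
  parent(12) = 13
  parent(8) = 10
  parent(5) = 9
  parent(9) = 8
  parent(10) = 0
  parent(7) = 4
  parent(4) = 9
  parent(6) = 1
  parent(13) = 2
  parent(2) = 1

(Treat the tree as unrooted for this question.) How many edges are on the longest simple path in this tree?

11

BFS from 11 reaches 7 last, at distance 11; BFS from 7 confirms no node is farther.
Path: 11 - 14 - 1 - 2 - 13 - 12 - 0 - 10 - 8 - 9 - 4 - 7.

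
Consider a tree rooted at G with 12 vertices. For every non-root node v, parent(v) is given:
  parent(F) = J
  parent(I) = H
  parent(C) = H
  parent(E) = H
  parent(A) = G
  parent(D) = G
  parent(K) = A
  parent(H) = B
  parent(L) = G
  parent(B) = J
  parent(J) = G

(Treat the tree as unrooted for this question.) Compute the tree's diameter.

Starting from K, a farthest node is E at distance 6.
One longest path: K – A – G – J – B – H – E.
So the diameter is 6.

6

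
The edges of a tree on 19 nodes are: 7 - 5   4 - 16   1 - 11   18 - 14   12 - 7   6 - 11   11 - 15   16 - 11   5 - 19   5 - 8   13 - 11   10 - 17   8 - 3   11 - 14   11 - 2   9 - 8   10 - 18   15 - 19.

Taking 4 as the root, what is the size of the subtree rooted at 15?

8

The subtree rooted at 15 contains: 15, 19, 5, 8, 7, 9, 3, 12 — 8 nodes.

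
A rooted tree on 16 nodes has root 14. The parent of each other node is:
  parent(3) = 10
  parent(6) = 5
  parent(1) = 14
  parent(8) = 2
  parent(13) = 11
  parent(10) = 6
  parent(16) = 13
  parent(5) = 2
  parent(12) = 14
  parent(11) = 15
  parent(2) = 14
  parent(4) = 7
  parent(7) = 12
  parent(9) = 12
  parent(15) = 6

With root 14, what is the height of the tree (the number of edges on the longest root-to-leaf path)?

A deepest node is 16, reached by 14 – 2 – 5 – 6 – 15 – 11 – 13 – 16.
That path has 7 edges, so the height is 7.

7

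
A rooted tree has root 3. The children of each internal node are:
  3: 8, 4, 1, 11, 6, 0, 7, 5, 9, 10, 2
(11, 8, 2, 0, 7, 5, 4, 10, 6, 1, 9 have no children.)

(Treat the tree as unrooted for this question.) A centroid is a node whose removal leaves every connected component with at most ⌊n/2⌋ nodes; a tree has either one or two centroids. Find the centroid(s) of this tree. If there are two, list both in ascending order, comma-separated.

If 3 is removed the pieces have sizes 1, 1, 1, 1, 1, 1, 1, 1, 1, 1, 1, all ≤ ⌊12/2⌋ = 6.
Every other node leaves some component of size > 6, so the centroid is unique.

3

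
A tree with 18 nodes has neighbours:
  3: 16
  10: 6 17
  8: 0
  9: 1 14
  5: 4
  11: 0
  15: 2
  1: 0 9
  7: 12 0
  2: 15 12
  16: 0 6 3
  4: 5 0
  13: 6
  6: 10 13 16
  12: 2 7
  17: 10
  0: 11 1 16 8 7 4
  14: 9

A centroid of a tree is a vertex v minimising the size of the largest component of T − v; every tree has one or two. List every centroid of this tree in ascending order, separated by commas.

0

Removing 0 splits the tree into components of sizes 6, 4, 3, 2, 1, 1; the largest is 6 ≤ ⌊18/2⌋ = 9.
Every other node leaves some component of size > 9, so the centroid is unique.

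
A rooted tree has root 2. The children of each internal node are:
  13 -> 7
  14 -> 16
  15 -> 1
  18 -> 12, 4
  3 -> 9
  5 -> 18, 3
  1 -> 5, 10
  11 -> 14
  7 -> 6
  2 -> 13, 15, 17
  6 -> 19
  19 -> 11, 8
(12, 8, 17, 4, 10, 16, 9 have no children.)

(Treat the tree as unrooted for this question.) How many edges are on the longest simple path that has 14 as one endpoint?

11

A farthest node from 14 is 9 (12, 4 also at distance 11).
The path 14-11-19-6-7-13-2-15-1-5-3-9 has 11 edges.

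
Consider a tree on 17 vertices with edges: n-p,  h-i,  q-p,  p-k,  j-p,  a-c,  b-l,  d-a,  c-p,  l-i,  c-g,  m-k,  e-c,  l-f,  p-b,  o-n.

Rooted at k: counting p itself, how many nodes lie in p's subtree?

15

The subtree rooted at p contains: p, q, b, c, n, j, l, a, g, e, o, i, f, d, h — 15 nodes.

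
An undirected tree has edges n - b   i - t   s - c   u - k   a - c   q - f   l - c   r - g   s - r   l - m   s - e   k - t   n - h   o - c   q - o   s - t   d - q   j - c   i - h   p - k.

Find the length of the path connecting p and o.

Walking from p: p - k - t - s - c - o. Length 5.

5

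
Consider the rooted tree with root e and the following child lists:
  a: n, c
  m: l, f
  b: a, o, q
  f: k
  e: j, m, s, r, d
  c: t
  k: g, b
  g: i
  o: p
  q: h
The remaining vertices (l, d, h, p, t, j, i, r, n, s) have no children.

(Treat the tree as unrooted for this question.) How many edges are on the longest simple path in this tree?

BFS from d reaches t last, at distance 8; BFS from t confirms no node is farther.
Path: d-e-m-f-k-b-a-c-t.

8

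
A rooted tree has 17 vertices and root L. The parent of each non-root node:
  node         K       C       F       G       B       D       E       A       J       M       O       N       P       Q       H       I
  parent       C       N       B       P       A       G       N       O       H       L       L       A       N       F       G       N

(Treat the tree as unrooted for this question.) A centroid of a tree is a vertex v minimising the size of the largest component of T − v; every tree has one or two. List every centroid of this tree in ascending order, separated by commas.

N

If N is removed the pieces have sizes 7, 5, 2, 1, 1, all ≤ ⌊17/2⌋ = 8.
Every other node leaves some component of size > 8, so the centroid is unique.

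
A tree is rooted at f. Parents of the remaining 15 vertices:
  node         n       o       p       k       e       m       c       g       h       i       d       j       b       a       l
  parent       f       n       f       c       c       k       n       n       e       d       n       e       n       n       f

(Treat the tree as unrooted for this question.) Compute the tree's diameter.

5

A longest path is l – f – n – c – k – m, with 5 edges.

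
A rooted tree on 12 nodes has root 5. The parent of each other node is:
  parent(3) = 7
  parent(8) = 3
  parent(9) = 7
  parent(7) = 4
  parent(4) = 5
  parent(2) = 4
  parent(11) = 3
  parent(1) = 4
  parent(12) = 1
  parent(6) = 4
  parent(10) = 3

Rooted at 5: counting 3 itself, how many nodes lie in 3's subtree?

3's subtree: {3, 11, 8, 10}, size 4.

4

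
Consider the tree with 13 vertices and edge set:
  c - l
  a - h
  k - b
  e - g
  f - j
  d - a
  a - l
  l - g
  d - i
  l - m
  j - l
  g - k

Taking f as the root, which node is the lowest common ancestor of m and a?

m's ancestor chain is m, l, j, f and a's is a, l, j, f; they first meet at l.

l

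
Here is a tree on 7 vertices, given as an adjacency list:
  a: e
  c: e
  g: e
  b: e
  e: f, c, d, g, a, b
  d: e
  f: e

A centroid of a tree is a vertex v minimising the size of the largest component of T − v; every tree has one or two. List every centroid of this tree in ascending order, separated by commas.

e

If e is removed the pieces have sizes 1, 1, 1, 1, 1, 1, all ≤ ⌊7/2⌋ = 3.
No neighbour of e does as well, so e is the unique centroid.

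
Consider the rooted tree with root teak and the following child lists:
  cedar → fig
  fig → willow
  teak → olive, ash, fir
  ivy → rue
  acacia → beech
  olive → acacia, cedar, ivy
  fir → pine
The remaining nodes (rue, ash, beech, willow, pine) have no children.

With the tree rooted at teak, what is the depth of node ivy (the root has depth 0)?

teak – olive – ivy — 2 edges.

2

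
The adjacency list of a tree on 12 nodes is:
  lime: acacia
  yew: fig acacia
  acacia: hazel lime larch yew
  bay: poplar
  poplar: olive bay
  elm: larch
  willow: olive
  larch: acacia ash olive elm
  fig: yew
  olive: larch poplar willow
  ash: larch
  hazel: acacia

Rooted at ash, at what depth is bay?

ash – larch – olive – poplar – bay — 4 edges.

4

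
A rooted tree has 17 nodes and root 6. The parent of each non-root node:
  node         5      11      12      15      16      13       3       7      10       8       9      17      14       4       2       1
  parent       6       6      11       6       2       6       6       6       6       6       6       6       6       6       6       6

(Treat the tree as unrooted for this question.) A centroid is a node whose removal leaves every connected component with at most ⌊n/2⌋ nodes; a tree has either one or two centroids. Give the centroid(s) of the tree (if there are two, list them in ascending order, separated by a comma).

6

Delete 6: the remaining components have sizes 2, 2, 1, 1, 1, 1, 1, 1, 1, 1, 1, 1, 1, 1. Max 2 ≤ 8, so 6 is a centroid.
No neighbour of 6 does as well, so 6 is the unique centroid.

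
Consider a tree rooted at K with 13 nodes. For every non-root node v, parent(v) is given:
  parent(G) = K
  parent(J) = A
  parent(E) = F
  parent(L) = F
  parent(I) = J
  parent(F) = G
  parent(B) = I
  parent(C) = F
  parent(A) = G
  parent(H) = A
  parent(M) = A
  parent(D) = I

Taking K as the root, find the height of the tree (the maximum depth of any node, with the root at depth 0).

A deepest node is D, reached by K – G – A – J – I – D.
That path has 5 edges, so the height is 5.

5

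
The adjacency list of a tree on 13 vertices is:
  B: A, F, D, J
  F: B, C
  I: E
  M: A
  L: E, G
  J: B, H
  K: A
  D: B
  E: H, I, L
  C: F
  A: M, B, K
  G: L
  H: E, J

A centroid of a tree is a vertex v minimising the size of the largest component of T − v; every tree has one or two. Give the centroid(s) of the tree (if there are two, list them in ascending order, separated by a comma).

B

If B is removed the pieces have sizes 6, 3, 2, 1, all ≤ ⌊13/2⌋ = 6.
Every other node leaves some component of size > 6, so the centroid is unique.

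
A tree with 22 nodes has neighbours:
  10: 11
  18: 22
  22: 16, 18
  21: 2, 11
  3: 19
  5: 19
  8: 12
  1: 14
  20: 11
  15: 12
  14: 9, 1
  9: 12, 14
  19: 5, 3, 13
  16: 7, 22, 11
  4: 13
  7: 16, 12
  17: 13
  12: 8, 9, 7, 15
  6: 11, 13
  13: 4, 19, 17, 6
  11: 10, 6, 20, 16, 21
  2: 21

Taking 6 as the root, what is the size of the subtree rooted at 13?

6

The subtree rooted at 13 contains: 13, 17, 4, 19, 5, 3 — 6 nodes.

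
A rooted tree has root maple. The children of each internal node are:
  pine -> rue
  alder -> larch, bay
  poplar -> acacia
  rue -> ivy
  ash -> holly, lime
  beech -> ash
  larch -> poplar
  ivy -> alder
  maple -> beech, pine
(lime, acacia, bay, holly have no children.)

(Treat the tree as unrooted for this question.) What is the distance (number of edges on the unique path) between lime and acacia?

Walking from lime: lime – ash – beech – maple – pine – rue – ivy – alder – larch – poplar – acacia. Length 10.

10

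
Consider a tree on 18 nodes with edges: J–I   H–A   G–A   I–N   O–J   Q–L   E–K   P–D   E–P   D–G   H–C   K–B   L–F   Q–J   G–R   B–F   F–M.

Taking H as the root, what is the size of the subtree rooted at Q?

5

The subtree rooted at Q contains: Q, J, O, I, N — 5 nodes.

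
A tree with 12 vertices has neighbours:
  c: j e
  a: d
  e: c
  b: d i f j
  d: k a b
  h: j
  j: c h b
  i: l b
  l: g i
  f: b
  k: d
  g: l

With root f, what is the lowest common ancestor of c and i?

b

Path c→root: c j b f; path i→root: i b f.
First common node: b.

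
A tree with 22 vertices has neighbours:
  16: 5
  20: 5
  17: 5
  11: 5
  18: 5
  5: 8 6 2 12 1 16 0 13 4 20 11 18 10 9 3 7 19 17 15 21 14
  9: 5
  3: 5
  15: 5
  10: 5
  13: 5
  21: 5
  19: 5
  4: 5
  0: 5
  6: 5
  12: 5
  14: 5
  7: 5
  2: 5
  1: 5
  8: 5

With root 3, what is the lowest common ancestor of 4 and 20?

5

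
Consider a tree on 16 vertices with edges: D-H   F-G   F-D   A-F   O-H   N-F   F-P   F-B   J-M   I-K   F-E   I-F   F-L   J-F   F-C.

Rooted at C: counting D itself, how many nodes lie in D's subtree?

The subtree rooted at D contains: D, H, O — 3 nodes.

3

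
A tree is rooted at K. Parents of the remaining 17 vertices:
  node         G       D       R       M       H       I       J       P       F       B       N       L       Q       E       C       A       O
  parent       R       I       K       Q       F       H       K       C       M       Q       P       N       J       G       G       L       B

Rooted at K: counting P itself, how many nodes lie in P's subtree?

P's subtree: {P, N, L, A}, size 4.

4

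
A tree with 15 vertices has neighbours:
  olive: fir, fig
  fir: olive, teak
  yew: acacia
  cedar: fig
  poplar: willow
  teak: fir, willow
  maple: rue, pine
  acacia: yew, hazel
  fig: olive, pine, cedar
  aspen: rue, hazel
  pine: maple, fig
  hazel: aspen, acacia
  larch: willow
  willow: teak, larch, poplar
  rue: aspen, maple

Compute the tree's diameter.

A longest path is larch - willow - teak - fir - olive - fig - pine - maple - rue - aspen - hazel - acacia - yew, with 12 edges.

12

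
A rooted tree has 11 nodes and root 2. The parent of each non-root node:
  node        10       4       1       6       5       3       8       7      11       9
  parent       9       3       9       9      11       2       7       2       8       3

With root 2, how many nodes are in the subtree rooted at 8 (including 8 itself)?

3

8's subtree: {8, 11, 5}, size 3.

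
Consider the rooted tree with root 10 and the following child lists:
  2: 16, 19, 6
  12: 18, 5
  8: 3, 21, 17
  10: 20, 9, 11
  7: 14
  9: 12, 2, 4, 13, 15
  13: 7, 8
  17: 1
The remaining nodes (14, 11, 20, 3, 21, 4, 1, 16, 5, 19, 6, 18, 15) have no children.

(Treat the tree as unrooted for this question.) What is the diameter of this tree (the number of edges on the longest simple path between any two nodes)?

Starting from 6, a farthest node is 1 at distance 6.
One longest path: 6 – 2 – 9 – 13 – 8 – 17 – 1.
So the diameter is 6.

6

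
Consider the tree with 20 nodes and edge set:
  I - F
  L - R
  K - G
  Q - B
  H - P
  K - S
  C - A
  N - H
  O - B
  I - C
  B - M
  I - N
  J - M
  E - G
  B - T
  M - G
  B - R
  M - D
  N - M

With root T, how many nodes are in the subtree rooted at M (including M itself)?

14

The subtree rooted at M contains: M, N, J, G, D, H, I, K, E, P, F, C, S, A — 14 nodes.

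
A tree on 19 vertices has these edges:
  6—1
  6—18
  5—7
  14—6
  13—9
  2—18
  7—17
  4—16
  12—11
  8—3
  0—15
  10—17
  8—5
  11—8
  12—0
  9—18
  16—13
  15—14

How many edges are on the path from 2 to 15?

4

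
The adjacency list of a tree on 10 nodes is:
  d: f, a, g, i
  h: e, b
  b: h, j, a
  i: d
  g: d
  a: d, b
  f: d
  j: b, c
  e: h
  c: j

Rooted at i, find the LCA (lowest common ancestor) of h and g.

d

Path h→root: h b a d i; path g→root: g d i.
First common node: d.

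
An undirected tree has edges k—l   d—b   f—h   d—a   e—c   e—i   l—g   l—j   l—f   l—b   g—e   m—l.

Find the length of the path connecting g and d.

The path is g - l - b - d, which has 3 edges.

3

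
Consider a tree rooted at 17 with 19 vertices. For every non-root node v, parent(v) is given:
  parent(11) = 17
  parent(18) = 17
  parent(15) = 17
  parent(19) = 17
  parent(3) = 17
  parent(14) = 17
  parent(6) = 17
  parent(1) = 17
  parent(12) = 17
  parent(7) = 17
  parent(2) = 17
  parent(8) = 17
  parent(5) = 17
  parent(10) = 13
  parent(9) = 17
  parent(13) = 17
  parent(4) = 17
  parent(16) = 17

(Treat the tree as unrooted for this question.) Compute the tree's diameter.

3

BFS from 10 reaches 16 last, at distance 3; BFS from 16 confirms no node is farther.
Path: 10 - 13 - 17 - 16.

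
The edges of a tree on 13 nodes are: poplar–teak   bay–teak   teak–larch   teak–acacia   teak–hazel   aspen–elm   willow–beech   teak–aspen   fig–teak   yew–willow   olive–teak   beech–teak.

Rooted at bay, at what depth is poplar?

2

bay–teak–poplar — 2 edges.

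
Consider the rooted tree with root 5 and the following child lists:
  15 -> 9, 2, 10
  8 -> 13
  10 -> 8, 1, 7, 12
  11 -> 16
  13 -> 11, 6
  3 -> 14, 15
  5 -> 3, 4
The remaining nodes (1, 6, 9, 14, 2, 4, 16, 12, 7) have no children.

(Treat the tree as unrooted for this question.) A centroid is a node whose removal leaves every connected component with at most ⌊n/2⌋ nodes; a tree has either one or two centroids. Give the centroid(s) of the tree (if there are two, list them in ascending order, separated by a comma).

Delete 10: the remaining components have sizes 7, 5, 1, 1, 1. Max 7 ≤ 8, so 10 is a centroid.
Every other node leaves some component of size > 8, so the centroid is unique.

10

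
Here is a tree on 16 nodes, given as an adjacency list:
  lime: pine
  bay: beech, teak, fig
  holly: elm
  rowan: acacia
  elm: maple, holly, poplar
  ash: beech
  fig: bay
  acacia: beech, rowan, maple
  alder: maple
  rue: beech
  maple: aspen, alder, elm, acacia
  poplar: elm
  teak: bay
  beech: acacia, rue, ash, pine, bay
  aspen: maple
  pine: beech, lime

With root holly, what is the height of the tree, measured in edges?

6

lime sits deepest: holly-elm-maple-acacia-beech-pine-lime — 6 edges from the root.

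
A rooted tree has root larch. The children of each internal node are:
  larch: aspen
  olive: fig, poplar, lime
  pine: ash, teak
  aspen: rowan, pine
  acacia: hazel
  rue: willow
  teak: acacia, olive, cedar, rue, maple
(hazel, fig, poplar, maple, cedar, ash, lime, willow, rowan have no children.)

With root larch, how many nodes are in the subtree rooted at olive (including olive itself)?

4

olive's subtree: {olive, lime, fig, poplar}, size 4.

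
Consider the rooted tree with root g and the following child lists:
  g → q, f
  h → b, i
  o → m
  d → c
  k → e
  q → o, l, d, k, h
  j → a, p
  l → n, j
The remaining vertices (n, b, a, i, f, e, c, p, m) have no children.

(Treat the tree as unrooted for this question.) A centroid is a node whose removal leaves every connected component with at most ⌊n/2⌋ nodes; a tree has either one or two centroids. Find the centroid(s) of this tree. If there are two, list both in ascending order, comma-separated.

q

Delete q: the remaining components have sizes 5, 3, 2, 2, 2, 2. Max 5 ≤ 8, so q is a centroid.
Every other node leaves some component of size > 8, so the centroid is unique.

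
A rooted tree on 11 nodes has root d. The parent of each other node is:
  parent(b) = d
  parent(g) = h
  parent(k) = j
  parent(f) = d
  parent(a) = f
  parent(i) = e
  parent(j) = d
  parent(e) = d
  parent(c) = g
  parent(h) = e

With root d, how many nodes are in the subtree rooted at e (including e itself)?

Descendants of e (including itself): e, h, i, g, c. That's 5.

5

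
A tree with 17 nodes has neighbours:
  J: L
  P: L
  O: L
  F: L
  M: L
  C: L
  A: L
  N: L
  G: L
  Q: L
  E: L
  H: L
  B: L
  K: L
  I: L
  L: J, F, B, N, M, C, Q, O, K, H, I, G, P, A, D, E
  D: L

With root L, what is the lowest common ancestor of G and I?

L

Ancestors of G (toward the root): G, L.
Ancestors of I: I, L.
The deepest node appearing in both lists is L.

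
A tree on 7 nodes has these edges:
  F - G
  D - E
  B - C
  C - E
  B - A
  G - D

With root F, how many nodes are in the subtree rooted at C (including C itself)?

3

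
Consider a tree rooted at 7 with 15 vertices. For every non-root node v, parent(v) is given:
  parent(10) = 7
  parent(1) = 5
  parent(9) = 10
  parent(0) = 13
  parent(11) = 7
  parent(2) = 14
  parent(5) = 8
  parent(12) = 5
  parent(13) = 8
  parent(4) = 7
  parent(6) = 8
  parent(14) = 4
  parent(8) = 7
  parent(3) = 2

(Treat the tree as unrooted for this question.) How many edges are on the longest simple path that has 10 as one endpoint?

5

A farthest node from 10 is 3.
The path 10 – 7 – 4 – 14 – 2 – 3 has 5 edges.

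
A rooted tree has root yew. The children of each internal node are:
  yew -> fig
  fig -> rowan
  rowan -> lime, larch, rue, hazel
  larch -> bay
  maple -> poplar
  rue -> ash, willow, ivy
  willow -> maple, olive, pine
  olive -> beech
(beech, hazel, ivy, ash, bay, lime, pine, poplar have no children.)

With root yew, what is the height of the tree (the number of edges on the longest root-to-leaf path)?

beech sits deepest: yew-fig-rowan-rue-willow-olive-beech — 6 edges from the root.

6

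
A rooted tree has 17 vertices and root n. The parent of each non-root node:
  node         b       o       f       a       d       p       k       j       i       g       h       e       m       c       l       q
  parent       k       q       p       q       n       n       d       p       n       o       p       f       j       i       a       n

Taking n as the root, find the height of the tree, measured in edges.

3

b sits deepest: n-d-k-b — 3 edges from the root.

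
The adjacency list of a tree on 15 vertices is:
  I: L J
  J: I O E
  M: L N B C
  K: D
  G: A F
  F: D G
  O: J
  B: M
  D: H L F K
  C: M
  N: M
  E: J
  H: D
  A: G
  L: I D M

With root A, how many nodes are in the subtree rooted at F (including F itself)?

13

The subtree rooted at F contains: F, D, L, H, K, M, I, N, C, B, J, E, O — 13 nodes.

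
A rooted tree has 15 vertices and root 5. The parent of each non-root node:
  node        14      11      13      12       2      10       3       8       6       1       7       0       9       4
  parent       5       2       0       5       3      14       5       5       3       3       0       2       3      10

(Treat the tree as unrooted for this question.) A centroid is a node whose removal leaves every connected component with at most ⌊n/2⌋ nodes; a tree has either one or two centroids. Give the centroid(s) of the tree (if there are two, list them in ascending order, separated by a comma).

3

Delete 3: the remaining components have sizes 6, 5, 1, 1, 1. Max 6 ≤ 7, so 3 is a centroid.
No neighbour of 3 does as well, so 3 is the unique centroid.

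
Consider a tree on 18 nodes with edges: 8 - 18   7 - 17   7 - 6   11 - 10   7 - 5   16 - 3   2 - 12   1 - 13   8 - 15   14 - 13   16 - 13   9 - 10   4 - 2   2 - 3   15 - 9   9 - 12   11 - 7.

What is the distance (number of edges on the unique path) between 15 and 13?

6

15 – 9 – 12 – 2 – 3 – 16 – 13: 6 edges.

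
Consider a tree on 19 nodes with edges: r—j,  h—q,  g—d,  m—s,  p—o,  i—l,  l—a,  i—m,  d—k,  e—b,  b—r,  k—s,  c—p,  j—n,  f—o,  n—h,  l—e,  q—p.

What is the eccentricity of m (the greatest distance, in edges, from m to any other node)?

12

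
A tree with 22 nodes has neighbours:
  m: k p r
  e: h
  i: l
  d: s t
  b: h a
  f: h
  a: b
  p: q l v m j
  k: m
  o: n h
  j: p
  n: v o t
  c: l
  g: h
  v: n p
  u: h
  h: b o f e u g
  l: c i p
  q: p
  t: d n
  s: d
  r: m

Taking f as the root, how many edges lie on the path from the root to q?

Climbing from q to the root: q – p – v – n – o – h – f. That's 6 steps.

6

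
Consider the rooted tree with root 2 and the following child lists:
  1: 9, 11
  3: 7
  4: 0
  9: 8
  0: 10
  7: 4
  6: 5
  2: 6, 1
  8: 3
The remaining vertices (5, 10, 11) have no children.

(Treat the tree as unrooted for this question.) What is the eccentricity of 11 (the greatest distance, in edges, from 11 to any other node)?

8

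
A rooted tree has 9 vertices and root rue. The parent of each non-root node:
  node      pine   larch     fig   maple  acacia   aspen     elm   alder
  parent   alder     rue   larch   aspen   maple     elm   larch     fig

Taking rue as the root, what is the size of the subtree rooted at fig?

3

Descendants of fig (including itself): fig, alder, pine. That's 3.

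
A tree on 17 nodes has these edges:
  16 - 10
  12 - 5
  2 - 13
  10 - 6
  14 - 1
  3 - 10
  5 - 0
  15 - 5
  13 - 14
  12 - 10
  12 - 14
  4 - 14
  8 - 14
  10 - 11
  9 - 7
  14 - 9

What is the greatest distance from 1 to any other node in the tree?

The node farthest from 1 is 3 (16, 0, 6, 15, 11 also at distance 4), via 1 – 14 – 12 – 10 – 3 — 4 edges.

4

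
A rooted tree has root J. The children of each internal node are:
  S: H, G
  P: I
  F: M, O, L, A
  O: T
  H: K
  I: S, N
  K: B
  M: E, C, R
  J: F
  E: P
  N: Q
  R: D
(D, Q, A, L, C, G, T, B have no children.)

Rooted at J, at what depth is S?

6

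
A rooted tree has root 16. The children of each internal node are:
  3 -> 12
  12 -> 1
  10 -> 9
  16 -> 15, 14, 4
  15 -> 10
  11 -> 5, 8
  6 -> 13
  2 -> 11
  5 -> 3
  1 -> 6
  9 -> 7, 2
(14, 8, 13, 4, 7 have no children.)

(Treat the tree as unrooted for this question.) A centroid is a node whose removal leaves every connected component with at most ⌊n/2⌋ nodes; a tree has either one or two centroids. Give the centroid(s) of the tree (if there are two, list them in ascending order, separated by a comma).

2, 11

Delete 11: the remaining components have sizes 8, 6, 1. Max 8 ≤ 8, so 11 is a centroid.
Its neighbour 2 also leaves a largest component of size 8, so both are centroids.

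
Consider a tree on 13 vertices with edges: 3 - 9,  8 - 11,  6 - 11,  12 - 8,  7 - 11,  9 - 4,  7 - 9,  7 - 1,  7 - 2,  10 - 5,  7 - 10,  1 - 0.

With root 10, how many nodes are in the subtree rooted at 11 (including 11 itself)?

The subtree rooted at 11 contains: 11, 8, 6, 12 — 4 nodes.

4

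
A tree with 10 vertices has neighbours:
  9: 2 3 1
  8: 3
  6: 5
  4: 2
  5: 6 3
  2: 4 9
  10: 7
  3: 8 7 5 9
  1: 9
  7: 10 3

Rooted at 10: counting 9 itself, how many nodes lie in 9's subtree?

The subtree rooted at 9 contains: 9, 1, 2, 4 — 4 nodes.

4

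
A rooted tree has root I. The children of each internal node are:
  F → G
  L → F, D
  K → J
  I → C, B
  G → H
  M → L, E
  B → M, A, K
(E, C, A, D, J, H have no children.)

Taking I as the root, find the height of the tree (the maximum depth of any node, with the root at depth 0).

6

The longest root-to-leaf path is I → B → M → L → F → G → H (6 edges).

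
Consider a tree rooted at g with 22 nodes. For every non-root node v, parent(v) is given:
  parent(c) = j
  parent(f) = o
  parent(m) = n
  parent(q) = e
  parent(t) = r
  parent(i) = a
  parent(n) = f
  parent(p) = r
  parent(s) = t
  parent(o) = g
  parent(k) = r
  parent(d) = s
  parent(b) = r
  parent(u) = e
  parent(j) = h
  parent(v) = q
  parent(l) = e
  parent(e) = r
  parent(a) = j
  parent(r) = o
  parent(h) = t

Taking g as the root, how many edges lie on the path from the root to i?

7

Climbing from i to the root: i – a – j – h – t – r – o – g. That's 7 steps.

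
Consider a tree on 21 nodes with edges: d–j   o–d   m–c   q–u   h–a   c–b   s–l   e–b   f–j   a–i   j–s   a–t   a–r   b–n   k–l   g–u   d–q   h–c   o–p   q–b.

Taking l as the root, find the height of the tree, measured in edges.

9

t sits deepest: l → s → j → d → q → b → c → h → a → t — 9 edges from the root.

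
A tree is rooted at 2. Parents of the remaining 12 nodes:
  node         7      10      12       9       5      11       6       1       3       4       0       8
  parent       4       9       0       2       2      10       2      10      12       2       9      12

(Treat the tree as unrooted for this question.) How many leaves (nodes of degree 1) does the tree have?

The leaves are 1, 3, 5, 6, 7, 8, 11.
That is 7 leaves.

7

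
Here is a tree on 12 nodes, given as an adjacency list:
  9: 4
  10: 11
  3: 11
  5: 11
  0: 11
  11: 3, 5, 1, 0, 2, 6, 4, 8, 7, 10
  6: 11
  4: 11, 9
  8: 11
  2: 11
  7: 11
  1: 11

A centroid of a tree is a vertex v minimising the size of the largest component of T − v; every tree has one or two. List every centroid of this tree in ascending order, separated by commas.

If 11 is removed the pieces have sizes 2, 1, 1, 1, 1, 1, 1, 1, 1, 1, all ≤ ⌊12/2⌋ = 6.
No neighbour of 11 does as well, so 11 is the unique centroid.

11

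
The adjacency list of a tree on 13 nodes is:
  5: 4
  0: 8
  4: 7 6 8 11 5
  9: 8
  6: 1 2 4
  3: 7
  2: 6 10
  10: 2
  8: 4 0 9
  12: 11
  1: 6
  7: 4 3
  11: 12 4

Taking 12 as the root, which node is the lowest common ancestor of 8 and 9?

Ancestors of 8 (toward the root): 8, 4, 11, 12.
Ancestors of 9: 9, 8, 4, 11, 12.
The deepest node appearing in both lists is 8.

8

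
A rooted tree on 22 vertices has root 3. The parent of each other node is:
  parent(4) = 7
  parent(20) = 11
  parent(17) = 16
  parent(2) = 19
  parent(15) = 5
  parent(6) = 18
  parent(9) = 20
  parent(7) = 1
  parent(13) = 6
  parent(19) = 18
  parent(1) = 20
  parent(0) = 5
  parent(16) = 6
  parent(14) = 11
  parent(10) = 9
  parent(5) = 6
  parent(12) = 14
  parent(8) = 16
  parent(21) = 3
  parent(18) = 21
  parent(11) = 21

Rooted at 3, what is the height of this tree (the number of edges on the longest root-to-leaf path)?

The longest root-to-leaf path is 3–21–11–20–1–7–4 (6 edges).

6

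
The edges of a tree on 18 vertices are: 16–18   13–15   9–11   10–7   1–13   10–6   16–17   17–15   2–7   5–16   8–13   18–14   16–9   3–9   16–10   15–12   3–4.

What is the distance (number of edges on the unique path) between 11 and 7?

4

The path is 11–9–16–10–7, which has 4 edges.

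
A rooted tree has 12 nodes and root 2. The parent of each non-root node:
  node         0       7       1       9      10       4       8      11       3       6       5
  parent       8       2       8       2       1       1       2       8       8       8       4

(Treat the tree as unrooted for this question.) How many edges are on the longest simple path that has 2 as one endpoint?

A farthest node from 2 is 5.
The path 2-8-1-4-5 has 4 edges.

4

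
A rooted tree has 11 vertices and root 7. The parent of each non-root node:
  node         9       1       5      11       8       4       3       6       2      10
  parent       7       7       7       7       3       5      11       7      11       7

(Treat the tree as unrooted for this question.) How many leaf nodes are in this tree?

7

Degree-1 nodes: 1, 2, 4, 6, 8, 9, 10 — 7 of them.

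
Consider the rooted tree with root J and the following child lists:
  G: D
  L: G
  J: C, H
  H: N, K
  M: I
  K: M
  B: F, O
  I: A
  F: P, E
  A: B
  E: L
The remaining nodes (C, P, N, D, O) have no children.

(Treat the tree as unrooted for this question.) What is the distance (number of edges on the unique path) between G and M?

The path is G–L–E–F–B–A–I–M, which has 7 edges.

7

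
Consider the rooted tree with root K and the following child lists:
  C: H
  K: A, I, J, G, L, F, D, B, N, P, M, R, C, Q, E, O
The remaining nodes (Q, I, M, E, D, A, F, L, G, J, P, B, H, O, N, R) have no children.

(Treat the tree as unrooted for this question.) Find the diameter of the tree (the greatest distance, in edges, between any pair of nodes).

BFS from H reaches O last, at distance 3; BFS from O confirms no node is farther.
Path: H - C - K - O.

3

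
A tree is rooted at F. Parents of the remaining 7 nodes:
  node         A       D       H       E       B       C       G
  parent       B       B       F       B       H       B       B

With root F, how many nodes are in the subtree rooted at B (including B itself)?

6

B's subtree: {B, A, D, C, E, G}, size 6.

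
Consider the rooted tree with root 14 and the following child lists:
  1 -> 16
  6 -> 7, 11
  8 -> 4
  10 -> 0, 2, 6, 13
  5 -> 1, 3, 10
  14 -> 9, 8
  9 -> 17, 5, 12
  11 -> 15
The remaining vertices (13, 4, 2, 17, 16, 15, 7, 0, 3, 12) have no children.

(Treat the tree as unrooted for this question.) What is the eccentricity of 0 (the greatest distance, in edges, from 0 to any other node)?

6

Distances from 0 peak at 6, attained at 4.
0-10-5-9-14-8-4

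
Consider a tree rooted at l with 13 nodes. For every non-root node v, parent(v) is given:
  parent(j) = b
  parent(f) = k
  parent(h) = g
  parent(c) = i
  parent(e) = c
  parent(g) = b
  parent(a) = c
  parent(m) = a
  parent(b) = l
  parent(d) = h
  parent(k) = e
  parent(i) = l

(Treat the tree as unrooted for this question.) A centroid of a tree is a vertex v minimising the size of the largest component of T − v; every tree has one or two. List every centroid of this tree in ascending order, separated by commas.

Delete i: the remaining components have sizes 6, 6. Max 6 ≤ 6, so i is a centroid.
Every other node leaves some component of size > 6, so the centroid is unique.

i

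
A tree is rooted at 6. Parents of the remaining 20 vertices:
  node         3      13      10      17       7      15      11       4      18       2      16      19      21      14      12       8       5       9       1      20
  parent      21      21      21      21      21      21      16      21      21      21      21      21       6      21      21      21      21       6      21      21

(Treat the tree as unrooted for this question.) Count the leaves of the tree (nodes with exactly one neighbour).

Degree-1 nodes: 1, 2, 3, 4, 5, 7, 8, 9, 10, 11, 12, 13, 14, 15, 17, 18, 19, 20 — 18 of them.

18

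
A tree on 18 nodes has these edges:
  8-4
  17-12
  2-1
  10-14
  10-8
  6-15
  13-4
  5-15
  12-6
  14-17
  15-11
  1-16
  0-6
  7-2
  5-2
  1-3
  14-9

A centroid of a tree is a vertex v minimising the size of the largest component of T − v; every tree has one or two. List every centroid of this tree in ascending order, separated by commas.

6

If 6 is removed the pieces have sizes 8, 8, 1, all ≤ ⌊18/2⌋ = 9.
No neighbour of 6 does as well, so 6 is the unique centroid.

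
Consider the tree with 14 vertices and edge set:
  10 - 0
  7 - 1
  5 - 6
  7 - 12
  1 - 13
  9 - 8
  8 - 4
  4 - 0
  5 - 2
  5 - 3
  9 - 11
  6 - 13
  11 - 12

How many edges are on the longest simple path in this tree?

BFS from 2 reaches 10 last, at distance 12; BFS from 10 confirms no node is farther.
Path: 2-5-6-13-1-7-12-11-9-8-4-0-10.

12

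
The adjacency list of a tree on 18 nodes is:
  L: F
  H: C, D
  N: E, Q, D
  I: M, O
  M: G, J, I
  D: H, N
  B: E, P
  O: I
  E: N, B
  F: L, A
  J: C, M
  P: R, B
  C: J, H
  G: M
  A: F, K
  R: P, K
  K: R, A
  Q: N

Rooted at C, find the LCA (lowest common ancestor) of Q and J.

Path Q→root: Q N D H C; path J→root: J C.
First common node: C.

C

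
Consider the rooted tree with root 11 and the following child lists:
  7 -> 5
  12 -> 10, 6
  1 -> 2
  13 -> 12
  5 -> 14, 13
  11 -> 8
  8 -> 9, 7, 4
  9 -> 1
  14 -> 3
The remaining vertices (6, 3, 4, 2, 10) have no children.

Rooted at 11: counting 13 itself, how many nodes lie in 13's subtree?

4

13's subtree: {13, 12, 10, 6}, size 4.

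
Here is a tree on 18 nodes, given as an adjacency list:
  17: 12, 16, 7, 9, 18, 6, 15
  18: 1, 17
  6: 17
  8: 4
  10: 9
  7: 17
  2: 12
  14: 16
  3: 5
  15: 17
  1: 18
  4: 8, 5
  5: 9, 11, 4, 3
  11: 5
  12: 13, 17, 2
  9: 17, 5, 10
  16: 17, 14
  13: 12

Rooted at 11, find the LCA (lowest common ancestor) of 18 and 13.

18's ancestor chain is 18, 17, 9, 5, 11 and 13's is 13, 12, 17, 9, 5, 11; they first meet at 17.

17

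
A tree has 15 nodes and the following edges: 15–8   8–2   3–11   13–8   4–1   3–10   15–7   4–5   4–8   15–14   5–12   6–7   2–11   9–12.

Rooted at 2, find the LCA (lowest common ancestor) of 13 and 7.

13's ancestor chain is 13, 8, 2 and 7's is 7, 15, 8, 2; they first meet at 8.

8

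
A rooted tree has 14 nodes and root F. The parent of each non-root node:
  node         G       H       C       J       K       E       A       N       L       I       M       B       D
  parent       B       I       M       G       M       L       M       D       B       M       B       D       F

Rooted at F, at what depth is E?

Climbing from E to the root: E → L → B → D → F. That's 4 steps.

4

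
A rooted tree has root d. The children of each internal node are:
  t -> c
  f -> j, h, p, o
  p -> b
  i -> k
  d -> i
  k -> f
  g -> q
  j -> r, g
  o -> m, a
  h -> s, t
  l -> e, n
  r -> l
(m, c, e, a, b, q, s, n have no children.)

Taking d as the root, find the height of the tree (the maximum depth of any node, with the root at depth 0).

7

A deepest node is n, reached by d → i → k → f → j → r → l → n.
That path has 7 edges, so the height is 7.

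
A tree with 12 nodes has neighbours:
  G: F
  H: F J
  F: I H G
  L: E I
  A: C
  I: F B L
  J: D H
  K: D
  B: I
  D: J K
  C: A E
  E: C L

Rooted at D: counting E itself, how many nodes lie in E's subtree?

3

E's subtree: {E, C, A}, size 3.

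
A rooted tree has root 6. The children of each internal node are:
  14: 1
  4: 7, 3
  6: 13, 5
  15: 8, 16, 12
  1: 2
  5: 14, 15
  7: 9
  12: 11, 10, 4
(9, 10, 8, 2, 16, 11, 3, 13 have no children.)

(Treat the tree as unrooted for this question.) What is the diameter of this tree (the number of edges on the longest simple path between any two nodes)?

A longest path is 2 – 1 – 14 – 5 – 15 – 12 – 4 – 7 – 9, with 8 edges.

8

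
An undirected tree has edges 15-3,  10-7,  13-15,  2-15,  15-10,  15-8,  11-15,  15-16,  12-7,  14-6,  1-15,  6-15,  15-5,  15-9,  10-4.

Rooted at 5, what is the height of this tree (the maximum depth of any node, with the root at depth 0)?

A deepest node is 12, reached by 5 → 15 → 10 → 7 → 12.
That path has 4 edges, so the height is 4.

4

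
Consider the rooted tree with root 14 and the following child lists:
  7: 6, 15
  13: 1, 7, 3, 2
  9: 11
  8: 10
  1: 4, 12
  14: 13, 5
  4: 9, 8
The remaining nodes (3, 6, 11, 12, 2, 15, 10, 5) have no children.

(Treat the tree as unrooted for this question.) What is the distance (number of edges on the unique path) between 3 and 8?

The path is 3 - 13 - 1 - 4 - 8, which has 4 edges.

4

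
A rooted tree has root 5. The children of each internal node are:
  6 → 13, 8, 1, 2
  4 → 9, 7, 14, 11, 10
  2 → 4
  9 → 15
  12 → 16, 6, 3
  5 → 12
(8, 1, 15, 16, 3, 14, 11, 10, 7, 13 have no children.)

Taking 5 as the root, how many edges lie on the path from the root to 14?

5

Climbing from 14 to the root: 14 → 4 → 2 → 6 → 12 → 5. That's 5 steps.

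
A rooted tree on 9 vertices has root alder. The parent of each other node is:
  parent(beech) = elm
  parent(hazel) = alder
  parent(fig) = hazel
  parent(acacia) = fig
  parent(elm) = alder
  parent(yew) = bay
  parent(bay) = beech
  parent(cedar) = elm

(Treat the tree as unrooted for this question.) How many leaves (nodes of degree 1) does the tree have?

The leaves are acacia, cedar, yew.
That is 3 leaves.

3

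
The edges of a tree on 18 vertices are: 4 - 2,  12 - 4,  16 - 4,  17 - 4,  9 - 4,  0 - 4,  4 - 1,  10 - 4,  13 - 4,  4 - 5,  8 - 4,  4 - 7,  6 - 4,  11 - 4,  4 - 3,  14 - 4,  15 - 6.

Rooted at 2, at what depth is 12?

2

Path from 2 to 12: 2–4–12, which has 2 edges.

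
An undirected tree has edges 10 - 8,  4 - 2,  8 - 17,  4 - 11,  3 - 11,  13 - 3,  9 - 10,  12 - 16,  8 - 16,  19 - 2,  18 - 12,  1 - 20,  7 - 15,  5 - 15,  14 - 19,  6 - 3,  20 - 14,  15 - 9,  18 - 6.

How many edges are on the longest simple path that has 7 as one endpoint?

The node farthest from 7 is 1, via 7 – 15 – 9 – 10 – 8 – 16 – 12 – 18 – 6 – 3 – 11 – 4 – 2 – 19 – 14 – 20 – 1 — 16 edges.

16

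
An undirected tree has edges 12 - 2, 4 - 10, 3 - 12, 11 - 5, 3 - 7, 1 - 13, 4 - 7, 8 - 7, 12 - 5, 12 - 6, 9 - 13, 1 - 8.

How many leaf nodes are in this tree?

5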